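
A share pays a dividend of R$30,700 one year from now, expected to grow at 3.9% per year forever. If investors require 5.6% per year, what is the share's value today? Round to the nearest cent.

R$1,805,882.35

PV = D₁/(r − g) = 30700/(0.056 − 0.039) = 1,805,882.3529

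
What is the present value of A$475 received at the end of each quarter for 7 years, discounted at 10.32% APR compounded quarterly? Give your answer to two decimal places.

A$9,388.53

i = 0.1032/4 = 0.0258 per quarter; n = 7·4 = 28.
Annuity factor a(28|0.0258) = 19.765322; PV = 475 × 19.765322 = 9,388.5280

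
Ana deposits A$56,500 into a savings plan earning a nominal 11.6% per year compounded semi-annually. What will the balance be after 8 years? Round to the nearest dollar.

A$139,258

Periodic rate i = 0.116/2 = 0.058; n = 8 × 2 = 16 periods.
56,500 × (1+0.058)^16 = 56,500 × 2.464738 = 139,257.6721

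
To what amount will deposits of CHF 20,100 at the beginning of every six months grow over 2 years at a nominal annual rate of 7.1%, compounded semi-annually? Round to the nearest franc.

CHF 87,793

With 2 periods per year: i = 0.0355, n = 4.
FV = PMT · [(1+i)^n − 1] / i × (1+i) = 20100 · 4.367828 = 87,793.3384
(annuity-due: payments at period start, so ×(1+i).)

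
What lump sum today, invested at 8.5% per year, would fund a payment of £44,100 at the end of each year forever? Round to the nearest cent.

£518,823.53

PV = PMT / i = 44100 / 0.085 = 518,823.5294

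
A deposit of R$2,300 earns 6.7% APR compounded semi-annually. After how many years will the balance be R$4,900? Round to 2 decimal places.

Periodic rate i = 0.067/2 = 0.0335.
(1+i)^n = 4900/2300 = 2.13043, so n = ln 2.13043 / ln 1.0335 = 22.9530 half-years
= 22.9530/2 years

11.48 years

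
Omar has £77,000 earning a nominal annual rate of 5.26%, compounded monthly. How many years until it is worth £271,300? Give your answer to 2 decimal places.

Periodic rate i = 0.0526/12 = 0.00438333.
(1+i)^n = 271300/77000 = 3.52338, so n = ln 3.52338 / ln 1.00438 = 287.9494 months
= 287.9494/12 years

24.00 years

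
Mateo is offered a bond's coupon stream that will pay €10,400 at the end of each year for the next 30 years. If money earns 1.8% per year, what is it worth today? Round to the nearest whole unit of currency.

PV = 10400 × [1 − (1+0.018)^(−30)] / 0.018 = 10400 × 23.024800 = 239,457.9164

€239,458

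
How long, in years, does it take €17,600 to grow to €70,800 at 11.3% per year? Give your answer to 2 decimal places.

(1+i)^n = 70800/17600 = 4.02273, so n = ln 4.02273 / ln 1.113 = 13.0018 years

13.00 years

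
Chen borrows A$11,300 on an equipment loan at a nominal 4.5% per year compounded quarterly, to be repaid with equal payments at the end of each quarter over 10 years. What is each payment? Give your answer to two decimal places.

With 4 periods per year: i = 0.01125, n = 40.
PMT = 11300 / ( [1 − (1+0.01125)^(−40)] / 0.01125 ) = 11300 / 32.068253 = 352.3734

A$352.37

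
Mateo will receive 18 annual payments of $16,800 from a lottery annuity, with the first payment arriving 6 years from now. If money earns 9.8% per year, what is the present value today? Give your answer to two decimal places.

PV at t=5 (ordinary 18-year annuity): 16800 × a(18|0.098) = 16800 × 8.307674 = 139,568.9153
PV₀ = 139,568.9153 / (1+0.098)^5 = 139,568.9153 / 1.595922 = 87,453.4612

$87,453.46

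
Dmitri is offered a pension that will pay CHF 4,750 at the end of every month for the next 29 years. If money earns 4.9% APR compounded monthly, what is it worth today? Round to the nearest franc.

CHF 881,555

Periodic rate i = 0.049/12 = 0.00408333; n = 29 × 12 = 348 periods.
PV = 4750 × [1 − (1+0.00408333)^(−348)] / 0.00408333 = 4750 × 185.590507 = 881,554.9088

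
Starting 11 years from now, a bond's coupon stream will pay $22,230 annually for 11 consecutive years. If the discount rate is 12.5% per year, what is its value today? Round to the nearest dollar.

PV at t=10 (ordinary 11-year annuity): 22230 × a(11|0.125) = 22230 × 5.810161 = 129,159.8730
Discount back 10 years: 129,159.8730 × (1+0.125)^(−10) = 129,159.8730 × 0.307946 = 39,774.2853

$39,774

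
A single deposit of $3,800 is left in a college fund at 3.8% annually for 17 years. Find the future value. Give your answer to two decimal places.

$7,163.72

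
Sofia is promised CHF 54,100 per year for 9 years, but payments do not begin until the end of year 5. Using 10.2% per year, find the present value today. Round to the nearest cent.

Value one period before first payment (t=4): 54100 × [1 − (1+0.102)^(−9)] / 0.102 = 54100 × 5.713524 = 309,101.6708
PV₀ = 309,101.6708 / (1+0.102)^4 = 309,101.6708 / 1.474777 = 209,592.1316

CHF 209,592.13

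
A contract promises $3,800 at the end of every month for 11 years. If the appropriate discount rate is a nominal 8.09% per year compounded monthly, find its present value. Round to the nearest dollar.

$331,474

With 12 periods per year: i = 0.00674167, n = 132.
PV = PMT · [1 − (1+i)^(−n)] / i = 3800 · 87.229897 = 331,473.6073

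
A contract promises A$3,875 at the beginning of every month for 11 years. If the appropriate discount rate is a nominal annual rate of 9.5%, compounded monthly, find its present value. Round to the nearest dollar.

A$319,127

i = 0.095/12 = 0.00791667 per month; n = 11·12 = 132.
Annuity factor a(132|0.00791667) × (1+i) = 82.355246; PV = 3875 × 82.355246 = 319,126.5793
(Beginning-of-period payments → annuity-due factor ×(1+i).)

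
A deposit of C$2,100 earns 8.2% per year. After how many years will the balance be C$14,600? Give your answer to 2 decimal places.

24.60 years

n = ln(14600/2100) / ln(1+0.082) = ln(6.95238) / 0.078811 = 24.6042 years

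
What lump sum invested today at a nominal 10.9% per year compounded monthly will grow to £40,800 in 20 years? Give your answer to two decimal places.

Periodic rate i = 0.109/12 = 0.00908333; n = 20 × 12 = 240 periods.
Discount factor = (1+0.00908333)^(−240) = 0.114159; PV = 40,800 × 0.114159 = 4,657.7075

£4,657.71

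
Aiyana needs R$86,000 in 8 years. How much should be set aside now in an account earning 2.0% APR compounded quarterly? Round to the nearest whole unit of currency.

R$73,314

With 4 periods per year: i = 0.005, n = 32.
PV = FV·(1+i)^(−n) = 86,000 × 0.852484 = 73,313.5881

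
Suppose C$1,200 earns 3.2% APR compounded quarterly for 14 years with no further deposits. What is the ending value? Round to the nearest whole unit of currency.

i = 0.032/4 = 0.008 per quarter; n = 14·4 = 56.
1,200 × (1+0.008)^56 = 1,200 × 1.562391 = 1,874.8695

C$1,875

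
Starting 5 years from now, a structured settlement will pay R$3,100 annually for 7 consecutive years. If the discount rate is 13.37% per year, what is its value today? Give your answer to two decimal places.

PV at t=4 (ordinary 7-year annuity): 3100 × a(7|0.1337) = 3100 × 4.372143 = 13,553.6437
PV₀ = 13,553.6437 / (1+0.1337)^4 = 13,553.6437 / 1.651934 = 8,204.7146

R$8,204.71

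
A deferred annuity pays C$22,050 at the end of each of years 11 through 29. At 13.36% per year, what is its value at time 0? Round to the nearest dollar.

C$42,750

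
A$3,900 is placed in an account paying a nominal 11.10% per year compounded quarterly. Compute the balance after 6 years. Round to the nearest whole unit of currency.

Periodic rate i = 0.111/4 = 0.02775; n = 6 × 4 = 24 periods.
FV = 3,900 × (1 + 0.02775)^24 = 7,522.5357

A$7,523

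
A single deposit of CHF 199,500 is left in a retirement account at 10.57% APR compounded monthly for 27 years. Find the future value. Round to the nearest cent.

CHF 3,419,393.62

With 12 periods per year: i = 0.00880833, n = 324.
FV = 199,500 × (1 + 0.00880833)^324 = 3,419,393.6163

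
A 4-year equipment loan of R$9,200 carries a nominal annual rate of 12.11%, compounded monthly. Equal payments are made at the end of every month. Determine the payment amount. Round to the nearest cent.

i = 0.1211/12 = 0.0100917 per month; n = 4·12 = 48.
PMT = 9200 / ( [1 − (1+0.0100917)^(−48)] / 0.0100917 ) = 9200 / 37.896190 = 242.7685

R$242.77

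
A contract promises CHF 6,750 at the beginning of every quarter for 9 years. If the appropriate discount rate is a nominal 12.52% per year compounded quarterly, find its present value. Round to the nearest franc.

Periodic rate i = 0.1252/4 = 0.0313; n = 9 × 4 = 36 periods.
PV = 6750 × [1 − (1+0.0313)^(−36)] / 0.0313 × (1+i) = 6750 × 22.085125 = 149,074.5926
Payments are at the start of each period, so multiply by (1+i).

CHF 149,075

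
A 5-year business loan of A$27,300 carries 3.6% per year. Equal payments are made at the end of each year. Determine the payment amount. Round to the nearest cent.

PMT = 27300 / ( [1 − (1+0.036)^(−5)] / 0.036 ) = 27300 / 4.502294 = 6,063.5760

A$6,063.58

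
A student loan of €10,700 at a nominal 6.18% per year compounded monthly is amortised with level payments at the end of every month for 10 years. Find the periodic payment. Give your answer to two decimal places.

Periodic rate i = 0.0618/12 = 0.00515; n = 10 × 12 = 120 periods.
Annuity-PV factor = 89.344288; PMT = 10700 / 89.344288 = 119.7614

€119.76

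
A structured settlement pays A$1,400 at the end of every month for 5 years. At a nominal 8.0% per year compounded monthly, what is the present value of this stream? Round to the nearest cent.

A$69,045.81

Periodic rate i = 0.08/12 = 0.00666667; n = 5 × 12 = 60 periods.
PV = 1400 × [1 − (1+0.00666667)^(−60)] / 0.00666667 = 1400 × 49.318433 = 69,045.8067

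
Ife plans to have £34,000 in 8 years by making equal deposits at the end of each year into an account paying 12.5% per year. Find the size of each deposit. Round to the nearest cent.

£2,714.29

FV-annuity factor = 12.526276; PMT = 34000 / 12.526276 = 2,714.2943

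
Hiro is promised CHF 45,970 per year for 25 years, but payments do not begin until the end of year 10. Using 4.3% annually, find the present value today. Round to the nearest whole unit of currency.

PV at t=9 (ordinary 25-year annuity): 45970 × a(25|0.043) = 45970 × 15.138285 = 695,906.9723
Discount back 9 years: 695,906.9723 × (1+0.043)^(−9) = 695,906.9723 × 0.684607 = 476,422.6625

CHF 476,423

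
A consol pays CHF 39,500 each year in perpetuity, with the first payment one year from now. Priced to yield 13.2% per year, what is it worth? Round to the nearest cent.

PV = PMT / i = 39500 / 0.132 = 299,242.4242

CHF 299,242.42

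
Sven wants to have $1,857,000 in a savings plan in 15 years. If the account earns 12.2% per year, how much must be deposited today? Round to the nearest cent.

PV = FV·(1+i)^(−n) = 1,857,000 × 0.177872 = 330,307.9677

$330,307.97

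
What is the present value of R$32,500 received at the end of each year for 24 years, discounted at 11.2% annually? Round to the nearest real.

R$267,472

PV = 32500 × [1 − (1+0.112)^(−24)] / 0.112 = 32500 × 8.229909 = 267,472.0585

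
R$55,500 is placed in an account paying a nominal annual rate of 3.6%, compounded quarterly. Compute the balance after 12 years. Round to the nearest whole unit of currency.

With 4 periods per year: i = 0.009, n = 48.
FV = PV·(1+i)^n = 55,500 × 1.537361 = 85,323.5590

R$85,324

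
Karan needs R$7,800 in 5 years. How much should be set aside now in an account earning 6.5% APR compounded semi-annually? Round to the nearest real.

With 2 periods per year: i = 0.0325, n = 10.
PV = 7,800 / (1 + 0.0325)^10 = 7,800 / 1.376894 = 5,664.9228

R$5,665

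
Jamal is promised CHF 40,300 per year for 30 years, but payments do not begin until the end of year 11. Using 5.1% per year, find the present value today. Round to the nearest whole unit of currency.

CHF 372,465

Value one period before first payment (t=10): 40300 × [1 − (1+0.051)^(−30)] / 0.051 = 40300 × 15.198759 = 612,510.0054
Discount back 10 years: 612,510.0054 × (1+0.051)^(−10) = 612,510.0054 × 0.608097 = 372,465.4786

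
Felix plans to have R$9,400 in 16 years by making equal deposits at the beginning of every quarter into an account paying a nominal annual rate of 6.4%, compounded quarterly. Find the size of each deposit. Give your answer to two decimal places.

R$84.02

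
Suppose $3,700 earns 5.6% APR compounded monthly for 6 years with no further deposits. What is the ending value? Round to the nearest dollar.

i = 0.056/12 = 0.00466667 per month; n = 6·12 = 72.
FV = 3,700 × (1 + 0.00466667)^72 = 5,173.5094

$5,174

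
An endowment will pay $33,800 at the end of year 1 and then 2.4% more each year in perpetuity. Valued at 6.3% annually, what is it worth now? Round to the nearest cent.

$866,666.67

PV = D₁/(r − g) = 33800/(0.063 − 0.024) = 866,666.6667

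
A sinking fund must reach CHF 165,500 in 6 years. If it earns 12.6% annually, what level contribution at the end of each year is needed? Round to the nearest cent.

CHF 20,087.22

FV-annuity factor = 8.239070; PMT = 165500 / 8.239070 = 20,087.2194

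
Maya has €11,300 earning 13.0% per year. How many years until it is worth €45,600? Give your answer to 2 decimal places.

(1+i)^n = 45600/11300 = 4.03540, so n = ln 4.03540 / ln 1.13 = 11.4149 years

11.41 years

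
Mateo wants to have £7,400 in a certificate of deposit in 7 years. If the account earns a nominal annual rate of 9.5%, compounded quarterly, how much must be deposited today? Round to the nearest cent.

£3,835.32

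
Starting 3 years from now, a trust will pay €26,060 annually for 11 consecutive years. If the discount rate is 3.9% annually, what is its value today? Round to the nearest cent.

Value one period before first payment (t=2): 26060 × [1 − (1+0.039)^(−11)] / 0.039 = 26060 × 8.807915 = 229,534.2731
PV₀ = 229,534.2731 / (1+0.039)^2 = 229,534.2731 / 1.079521 = 212,626.0379

€212,626.04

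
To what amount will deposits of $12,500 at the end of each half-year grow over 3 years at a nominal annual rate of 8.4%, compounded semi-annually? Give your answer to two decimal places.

i = 0.084/2 = 0.042 per half-year; n = 3·2 = 6.
FV = 12500 × [(1+0.042)^6 − 1] / 0.042 = 12500 × 6.666410 = 83,330.1265

$83,330.13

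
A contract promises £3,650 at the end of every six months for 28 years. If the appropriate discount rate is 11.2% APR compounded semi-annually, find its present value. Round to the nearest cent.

£62,095.91

Periodic rate i = 0.112/2 = 0.056; n = 28 × 2 = 56 periods.
PV = PMT · [1 − (1+i)^(−n)] / i = 3650 · 17.012579 = 62,095.9129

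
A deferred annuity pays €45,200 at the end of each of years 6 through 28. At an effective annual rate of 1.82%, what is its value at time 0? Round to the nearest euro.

€770,562

PV at t=5 (ordinary 23-year annuity): 45200 × a(23|0.0182) = 45200 × 18.656683 = 843,282.0882
Discount back 5 years: 843,282.0882 × (1+0.0182)^(−5) = 843,282.0882 × 0.913765 = 770,561.6880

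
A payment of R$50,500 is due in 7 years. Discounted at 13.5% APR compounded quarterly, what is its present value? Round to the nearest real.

Periodic rate i = 0.135/4 = 0.03375; n = 7 × 4 = 28 periods.
PV = FV·(1+i)^(−n) = 50,500 × 0.394789 = 19,936.8594

R$19,937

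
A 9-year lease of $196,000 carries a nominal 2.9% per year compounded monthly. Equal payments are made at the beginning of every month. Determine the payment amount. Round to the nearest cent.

$2,059.14

i = 0.029/12 = 0.00241667 per month; n = 9·12 = 108.
Annuity-PV factor × (1+i) = 95.185272; PMT = 196000 / 95.185272 = 2,059.1421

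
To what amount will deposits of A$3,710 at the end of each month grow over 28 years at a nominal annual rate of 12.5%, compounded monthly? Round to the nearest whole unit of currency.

Periodic rate i = 0.125/12 = 0.0104167; n = 28 × 12 = 336 periods.
FV = 3710 × [(1+0.0104167)^336 − 1] / 0.0104167 = 3710 × 3026.048499 = 11,226,639.9297

A$11,226,640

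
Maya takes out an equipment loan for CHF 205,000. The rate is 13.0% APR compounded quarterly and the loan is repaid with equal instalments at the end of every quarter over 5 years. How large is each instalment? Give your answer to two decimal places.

CHF 14,099.67

Periodic rate i = 0.13/4 = 0.0325; n = 5 × 4 = 20 periods.
Annuity-PV factor = 14.539346; PMT = 205000 / 14.539346 = 14,099.6712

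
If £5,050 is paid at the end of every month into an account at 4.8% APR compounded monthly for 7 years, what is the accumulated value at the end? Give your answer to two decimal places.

£502,981.87

With 12 periods per year: i = 0.004, n = 84.
FV = PMT · [(1+i)^n − 1] / i = 5050 · 99.600371 = 502,981.8727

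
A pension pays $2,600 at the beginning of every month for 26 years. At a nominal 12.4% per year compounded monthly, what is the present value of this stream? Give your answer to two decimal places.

Periodic rate i = 0.124/12 = 0.0103333; n = 26 × 12 = 312 periods.
PV = PMT · [1 − (1+i)^(−n)] / i × (1+i) = 2600 · 93.818309 = 243,927.6043
(Beginning-of-period payments → annuity-due factor ×(1+i).)

$243,927.60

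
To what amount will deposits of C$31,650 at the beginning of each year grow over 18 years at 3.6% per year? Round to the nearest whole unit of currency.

FV = 31650 × [(1+0.036)^18 − 1] / 0.036 × (1+i) = 31650 × 25.613950 = 810,681.5072
Payments are at the start of each period, so multiply by (1+i).

C$810,682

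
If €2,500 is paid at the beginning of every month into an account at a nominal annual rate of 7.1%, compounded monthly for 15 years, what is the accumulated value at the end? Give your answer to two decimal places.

€804,060.23

i = 0.071/12 = 0.00591667 per month; n = 15·12 = 180.
FV = PMT · [(1+i)^n − 1] / i × (1+i) = 2500 · 321.624091 = 804,060.2286
Payments are at the start of each period, so multiply by (1+i).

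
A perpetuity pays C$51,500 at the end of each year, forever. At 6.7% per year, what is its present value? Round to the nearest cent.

C$768,656.72

PV = C/r = 51500/0.067 = 768,656.7164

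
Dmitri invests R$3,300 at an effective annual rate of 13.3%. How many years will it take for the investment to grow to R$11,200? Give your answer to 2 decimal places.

(1+i)^n = 11200/3300 = 3.39394, so n = ln 3.39394 / ln 1.133 = 9.7862 years

9.79 years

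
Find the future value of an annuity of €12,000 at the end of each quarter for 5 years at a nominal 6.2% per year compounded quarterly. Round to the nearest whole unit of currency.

€278,854

With 4 periods per year: i = 0.0155, n = 20.
FV = PMT · [(1+i)^n − 1] / i = 12000 · 23.237858 = 278,854.2942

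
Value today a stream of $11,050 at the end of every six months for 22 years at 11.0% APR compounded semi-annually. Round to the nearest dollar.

i = 0.11/2 = 0.055 per half-year; n = 22·2 = 44.
PV = PMT · [1 − (1+i)^(−n)] / i = 11050 · 16.457851 = 181,859.2495

$181,859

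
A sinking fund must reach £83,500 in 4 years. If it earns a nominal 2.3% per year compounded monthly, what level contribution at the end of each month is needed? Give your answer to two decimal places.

With 12 periods per year: i = 0.00191667, n = 48.
PMT = 83500 / ( [(1+0.00191667)^48 − 1] / 0.00191667 ) = 83500 / 50.226932 = 1,662.4547

£1,662.45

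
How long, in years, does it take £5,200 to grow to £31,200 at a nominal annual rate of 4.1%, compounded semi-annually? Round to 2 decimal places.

Periodic rate i = 0.041/2 = 0.0205.
n = ln(31200/5200) / ln(1+0.0205) = ln(6.00000) / 0.020293 = 88.2958 half-years
= 88.2958/2 years

44.15 years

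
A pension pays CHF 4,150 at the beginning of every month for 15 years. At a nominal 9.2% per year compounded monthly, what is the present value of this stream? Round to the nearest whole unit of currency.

CHF 407,506

Periodic rate i = 0.092/12 = 0.00766667; n = 15 × 12 = 180 periods.
Annuity factor a(180|0.00766667) × (1+i) = 98.194120; PV = 4150 × 98.194120 = 407,505.5991
Payments are at the start of each period, so multiply by (1+i).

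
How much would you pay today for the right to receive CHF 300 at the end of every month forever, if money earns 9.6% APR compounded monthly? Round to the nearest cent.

CHF 37,500.00

Periodic rate i = 0.096/12 = 0.008.
PV = C/r = 300/0.008 = 37,500.0000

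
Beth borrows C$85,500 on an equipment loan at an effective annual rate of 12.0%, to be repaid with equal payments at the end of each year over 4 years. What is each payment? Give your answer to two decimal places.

Annuity-PV factor = 3.037349; PMT = 85500 / 3.037349 = 28,149.5443

C$28,149.54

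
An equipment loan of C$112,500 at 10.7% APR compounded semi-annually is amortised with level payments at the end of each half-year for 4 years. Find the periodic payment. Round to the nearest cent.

C$17,653.30

Periodic rate i = 0.107/2 = 0.0535; n = 4 × 2 = 8 periods.
Annuity-PV factor = 6.372746; PMT = 112500 / 6.372746 = 17,653.2994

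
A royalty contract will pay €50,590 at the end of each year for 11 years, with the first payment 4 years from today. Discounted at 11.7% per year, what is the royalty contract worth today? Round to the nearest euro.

Value one period before first payment (t=3): 50590 × [1 − (1+0.117)^(−11)] / 0.117 = 50590 × 6.016375 = 304,368.4192
Discount back 3 years: 304,368.4192 × (1+0.117)^(−3) = 304,368.4192 × 0.717531 = 218,393.6815

€218,394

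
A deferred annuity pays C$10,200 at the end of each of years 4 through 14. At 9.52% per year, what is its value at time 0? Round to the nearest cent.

PV at t=3 (ordinary 11-year annuity): 10200 × a(11|0.0952) = 10200 × 6.641108 = 67,739.2993
Discount back 3 years: 67,739.2993 × (1+0.0952)^(−3) = 67,739.2993 × 0.761237 = 51,565.6379

C$51,565.64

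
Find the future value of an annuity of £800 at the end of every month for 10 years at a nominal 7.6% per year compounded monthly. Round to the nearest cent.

£143,135.73

With 12 periods per year: i = 0.00633333, n = 120.
FV = 800 × [(1+0.00633333)^120 − 1] / 0.00633333 = 800 × 178.919663 = 143,135.7301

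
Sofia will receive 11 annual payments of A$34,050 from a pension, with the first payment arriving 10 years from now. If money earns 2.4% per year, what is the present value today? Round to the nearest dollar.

A$263,167

PV at t=9 (ordinary 11-year annuity): 34050 × a(11|0.024) = 34050 × 9.567834 = 325,784.7566
PV₀ = 325,784.7566 / (1+0.024)^9 = 325,784.7566 / 1.237940 = 263,166.8306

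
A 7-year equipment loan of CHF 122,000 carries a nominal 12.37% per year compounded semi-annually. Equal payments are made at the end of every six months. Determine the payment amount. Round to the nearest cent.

CHF 13,276.13

Periodic rate i = 0.1237/2 = 0.06185; n = 7 × 2 = 14 periods.
Annuity-PV factor = 9.189427; PMT = 122000 / 9.189427 = 13,276.1273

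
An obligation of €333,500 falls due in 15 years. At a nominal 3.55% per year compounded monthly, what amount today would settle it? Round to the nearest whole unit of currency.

€195,964

i = 0.0355/12 = 0.00295833 per month; n = 15·12 = 180.
PV = 333,500 / (1 + 0.00295833)^180 = 333,500 / 1.701847 = 195,963.6086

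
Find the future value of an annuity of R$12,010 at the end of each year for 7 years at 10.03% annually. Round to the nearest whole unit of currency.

R$114,046

Accumulation factor s(7|0.1003) = 9.495916; FV = 12010 × 9.495916 = 114,045.9570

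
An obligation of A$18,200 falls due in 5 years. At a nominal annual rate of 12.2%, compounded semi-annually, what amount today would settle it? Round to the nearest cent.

Periodic rate i = 0.122/2 = 0.061; n = 5 × 2 = 10 periods.
PV = 18,200 / (1 + 0.061)^10 = 18,200 / 1.807814 = 10,067.4052

A$10,067.41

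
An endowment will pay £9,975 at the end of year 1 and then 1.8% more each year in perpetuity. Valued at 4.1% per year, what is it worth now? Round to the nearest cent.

£433,695.65

PV = D₁/(r − g) = 9975/(0.041 − 0.018) = 433,695.6522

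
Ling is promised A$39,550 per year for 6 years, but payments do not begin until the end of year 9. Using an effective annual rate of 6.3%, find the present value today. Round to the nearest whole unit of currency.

A$118,175

Value one period before first payment (t=8): 39550 × [1 − (1+0.063)^(−6)] / 0.063 = 39550 × 4.871314 = 192,660.4775
Discount back 8 years: 192,660.4775 × (1+0.063)^(−8) = 192,660.4775 × 0.613386 = 118,175.2463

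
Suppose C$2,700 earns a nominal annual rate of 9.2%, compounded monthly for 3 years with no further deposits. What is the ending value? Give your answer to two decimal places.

i = 0.092/12 = 0.00766667 per month; n = 3·12 = 36.
FV = 2,700 × (1 + 0.00766667)^36 = 3,554.4458

C$3,554.45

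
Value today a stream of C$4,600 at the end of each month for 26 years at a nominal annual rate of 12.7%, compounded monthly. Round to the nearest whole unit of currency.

i = 0.127/12 = 0.0105833 per month; n = 26·12 = 312.
Annuity factor a(312|0.0105833) = 90.949255; PV = 4600 × 90.949255 = 418,366.5719

C$418,367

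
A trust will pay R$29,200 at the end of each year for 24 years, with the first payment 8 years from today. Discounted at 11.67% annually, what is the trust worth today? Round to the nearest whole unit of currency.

R$107,375

Value one period before first payment (t=7): 29200 × [1 − (1+0.1167)^(−24)] / 0.1167 = 29200 × 7.963008 = 232,519.8340
PV₀ = 232,519.8340 / (1+0.1167)^7 = 232,519.8340 / 2.165487 = 107,375.3002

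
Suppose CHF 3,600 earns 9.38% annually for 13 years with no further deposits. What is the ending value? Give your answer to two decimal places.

FV = 3,600 × (1 + 0.0938)^13 = 11,547.6988

CHF 11,547.70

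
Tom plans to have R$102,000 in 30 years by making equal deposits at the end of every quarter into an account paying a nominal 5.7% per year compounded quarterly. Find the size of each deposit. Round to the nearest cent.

With 4 periods per year: i = 0.01425, n = 120.
PMT = 102000 / ( [(1+0.01425)^120 − 1] / 0.01425 ) = 102000 / 313.167176 = 325.7046

R$325.70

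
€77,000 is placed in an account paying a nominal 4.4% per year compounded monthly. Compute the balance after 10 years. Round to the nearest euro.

€119,462

Periodic rate i = 0.044/12 = 0.00366667; n = 10 × 12 = 120 periods.
77,000 × (1+0.00366667)^120 = 77,000 × 1.551458 = 119,462.2858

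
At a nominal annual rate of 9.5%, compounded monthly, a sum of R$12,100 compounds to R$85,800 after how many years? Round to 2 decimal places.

Periodic rate i = 0.095/12 = 0.00791667.
n = ln(85800/12100) / ln(1+0.00791667) = ln(7.09091) / 0.007885 = 248.4072 months
= 248.4072/12 years

20.70 years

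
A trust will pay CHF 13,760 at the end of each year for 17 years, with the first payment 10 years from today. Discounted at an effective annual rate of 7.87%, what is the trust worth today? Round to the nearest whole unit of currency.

Value one period before first payment (t=9): 13760 × [1 − (1+0.0787)^(−17)] / 0.0787 = 13760 × 9.201273 = 126,609.5141
PV₀ = 126,609.5141 / (1+0.0787)^9 = 126,609.5141 / 1.977453 = 64,026.5696

CHF 64,027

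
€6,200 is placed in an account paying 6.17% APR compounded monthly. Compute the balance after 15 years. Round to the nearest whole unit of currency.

i = 0.0617/12 = 0.00514167 per month; n = 15·12 = 180.
FV = PV·(1+i)^n = 6,200 × 2.517154 = 15,606.3536

€15,606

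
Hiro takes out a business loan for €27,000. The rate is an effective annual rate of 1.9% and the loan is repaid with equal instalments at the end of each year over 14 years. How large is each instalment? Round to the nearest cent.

Annuity-PV factor = 12.191888; PMT = 27000 / 12.191888 = 2,214.5872

€2,214.59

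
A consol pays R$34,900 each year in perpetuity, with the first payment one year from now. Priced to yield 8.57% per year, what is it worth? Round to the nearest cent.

R$407,234.54

PV = C/r = 34900/0.0857 = 407,234.5391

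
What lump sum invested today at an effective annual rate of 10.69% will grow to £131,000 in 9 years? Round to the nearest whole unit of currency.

£52,517

PV = 131,000 / (1 + 0.1069)^9 = 131,000 / 2.494454 = 52,516.5041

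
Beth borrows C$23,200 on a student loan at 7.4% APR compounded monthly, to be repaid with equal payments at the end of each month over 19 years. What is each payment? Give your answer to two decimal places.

Periodic rate i = 0.074/12 = 0.00616667; n = 19 × 12 = 228 periods.
Annuity-PV factor = 122.240693; PMT = 23200 / 122.240693 = 189.7895

C$189.79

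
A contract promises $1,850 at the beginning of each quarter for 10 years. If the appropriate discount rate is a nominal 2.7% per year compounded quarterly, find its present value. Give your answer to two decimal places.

$65,098.13

i = 0.027/4 = 0.00675 per quarter; n = 10·4 = 40.
PV = 1850 × [1 − (1+0.00675)^(−40)] / 0.00675 × (1+i) = 1850 × 35.188176 = 65,098.1257
Payments are at the start of each period, so multiply by (1+i).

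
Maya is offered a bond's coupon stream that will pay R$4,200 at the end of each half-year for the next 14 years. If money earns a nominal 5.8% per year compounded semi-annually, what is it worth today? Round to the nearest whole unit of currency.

R$79,782

Periodic rate i = 0.058/2 = 0.029; n = 14 × 2 = 28 periods.
Annuity factor a(28|0.029) = 18.995608; PV = 4200 × 18.995608 = 79,781.5556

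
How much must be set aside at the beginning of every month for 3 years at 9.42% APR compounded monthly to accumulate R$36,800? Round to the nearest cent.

i = 0.0942/12 = 0.00785 per month; n = 3·12 = 36.
FV-annuity factor × (1+i) = 41.740582; PMT = 36800 / 41.740582 = 881.6360

R$881.64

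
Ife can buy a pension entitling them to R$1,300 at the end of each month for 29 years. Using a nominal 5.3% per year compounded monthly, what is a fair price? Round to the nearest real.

i = 0.053/12 = 0.00441667 per month; n = 29·12 = 348.
PV = 1300 × [1 − (1+0.00441667)^(−348)] / 0.00441667 = 1300 × 177.565100 = 230,834.6300

R$230,835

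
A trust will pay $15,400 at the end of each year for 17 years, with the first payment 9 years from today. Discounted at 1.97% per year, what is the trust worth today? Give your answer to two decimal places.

$188,764.40

PV at t=8 (ordinary 17-year annuity): 15400 × a(17|0.0197) = 15400 × 14.327774 = 220,647.7252
PV₀ = 220,647.7252 / (1+0.0197)^8 = 220,647.7252 / 1.168905 = 188,764.4035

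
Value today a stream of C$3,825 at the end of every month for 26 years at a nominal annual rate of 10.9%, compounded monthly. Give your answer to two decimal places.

C$396,031.06

Periodic rate i = 0.109/12 = 0.00908333; n = 26 × 12 = 312 periods.
PV = 3825 × [1 − (1+0.00908333)^(−312)] / 0.00908333 = 3825 × 103.537532 = 396,031.0611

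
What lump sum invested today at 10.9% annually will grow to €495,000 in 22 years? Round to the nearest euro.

€50,829

Discount factor = (1+0.109)^(−22) = 0.102685; PV = 495,000 × 0.102685 = 50,828.9553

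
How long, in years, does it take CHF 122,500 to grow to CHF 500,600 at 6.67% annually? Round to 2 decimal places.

21.80 years

(1+i)^n = 500600/122500 = 4.08653, so n = ln 4.08653 / ln 1.0667 = 21.8012 years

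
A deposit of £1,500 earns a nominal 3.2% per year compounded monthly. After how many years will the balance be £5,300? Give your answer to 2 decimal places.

Periodic rate i = 0.032/12 = 0.00266667.
n = ln(5300/1500) / ln(1+0.00266667) = ln(3.53333) / 0.002663 = 473.9715 months
= 473.9715/12 years

39.50 years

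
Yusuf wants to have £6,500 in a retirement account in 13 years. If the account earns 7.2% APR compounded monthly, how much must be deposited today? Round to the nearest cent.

£2,556.40

With 12 periods per year: i = 0.006, n = 156.
PV = 6,500 / (1 + 0.006)^156 = 6,500 / 2.542641 = 2,556.3974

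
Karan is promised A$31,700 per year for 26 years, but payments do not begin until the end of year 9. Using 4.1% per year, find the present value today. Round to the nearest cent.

PV at t=8 (ordinary 26-year annuity): 31700 × a(26|0.041) = 31700 × 15.810049 = 501,178.5390
PV₀ = 501,178.5390 / (1+0.041)^8 = 501,178.5390 / 1.379132 = 363,401.4281

A$363,401.43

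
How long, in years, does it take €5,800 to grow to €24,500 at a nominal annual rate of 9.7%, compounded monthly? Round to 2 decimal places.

14.91 years

Periodic rate i = 0.097/12 = 0.00808333.
n = ln(24500/5800) / ln(1+0.00808333) = ln(4.22414) / 0.008051 = 178.9646 months
= 178.9646/12 years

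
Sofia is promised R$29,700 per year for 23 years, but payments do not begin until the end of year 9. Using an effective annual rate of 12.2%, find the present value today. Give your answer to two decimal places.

Value one period before first payment (t=8): 29700 × [1 − (1+0.122)^(−23)] / 0.122 = 29700 × 7.616218 = 226,201.6842
PV₀ = 226,201.6842 / (1+0.122)^8 = 226,201.6842 / 2.511556 = 90,064.3624

R$90,064.36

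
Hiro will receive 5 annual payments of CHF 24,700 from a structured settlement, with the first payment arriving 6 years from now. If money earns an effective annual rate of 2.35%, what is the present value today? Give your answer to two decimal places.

CHF 102,612.08

Value one period before first payment (t=5): 24700 × [1 − (1+0.0235)^(−5)] / 0.0235 = 24700 × 4.665957 = 115,249.1447
Discount back 5 years: 115,249.1447 × (1+0.0235)^(−5) = 115,249.1447 × 0.890350 = 102,612.0764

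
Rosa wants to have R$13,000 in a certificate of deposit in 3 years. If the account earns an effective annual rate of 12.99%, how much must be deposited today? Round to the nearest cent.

R$9,012.04

PV = FV·(1+i)^(−n) = 13,000 × 0.693234 = 9,012.0445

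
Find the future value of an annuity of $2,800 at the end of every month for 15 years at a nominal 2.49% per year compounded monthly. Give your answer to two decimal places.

$610,263.00

With 12 periods per year: i = 0.002075, n = 180.
FV = PMT · [(1+i)^n − 1] / i = 2800 · 217.951073 = 610,263.0047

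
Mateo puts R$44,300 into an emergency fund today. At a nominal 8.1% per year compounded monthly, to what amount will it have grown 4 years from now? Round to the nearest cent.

With 12 periods per year: i = 0.00675, n = 48.
FV = 44,300 × (1 + 0.00675)^48 = 61,184.6336

R$61,184.63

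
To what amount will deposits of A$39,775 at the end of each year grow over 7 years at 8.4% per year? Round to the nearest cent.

Accumulation factor s(7|0.084) = 9.032780; FV = 39775 × 9.032780 = 359,278.8164

A$359,278.82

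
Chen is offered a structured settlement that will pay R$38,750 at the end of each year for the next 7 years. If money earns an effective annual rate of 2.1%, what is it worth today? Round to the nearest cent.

Annuity factor a(7|0.021) = 6.447185; PV = 38750 × 6.447185 = 249,828.4346

R$249,828.43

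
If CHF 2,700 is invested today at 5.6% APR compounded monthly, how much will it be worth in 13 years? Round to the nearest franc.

CHF 5,582

Periodic rate i = 0.056/12 = 0.00466667; n = 13 × 12 = 156 periods.
2,700 × (1+0.00466667)^156 = 2,700 × 2.067431 = 5,582.0627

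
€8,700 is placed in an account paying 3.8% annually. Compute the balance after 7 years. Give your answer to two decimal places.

€11,295.38

FV = PV·(1+i)^n = 8,700 × 1.298319 = 11,295.3769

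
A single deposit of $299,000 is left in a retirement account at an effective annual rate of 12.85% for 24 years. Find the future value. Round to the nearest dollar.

$5,441,376

299,000 × (1+0.1285)^24 = 299,000 × 18.198581 = 5,441,375.6679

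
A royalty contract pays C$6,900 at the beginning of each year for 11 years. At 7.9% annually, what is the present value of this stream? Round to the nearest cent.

C$53,409.12

Annuity factor a(11|0.079) × (1+i) = 7.740453; PV = 6900 × 7.740453 = 53,409.1234
(annuity-due: payments at period start, so ×(1+i).)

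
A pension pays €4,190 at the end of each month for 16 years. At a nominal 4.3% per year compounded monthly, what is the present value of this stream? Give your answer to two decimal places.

€580,910.98

i = 0.043/12 = 0.00358333 per month; n = 16·12 = 192.
Annuity factor a(192|0.00358333) = 138.642239; PV = 4190 × 138.642239 = 580,910.9820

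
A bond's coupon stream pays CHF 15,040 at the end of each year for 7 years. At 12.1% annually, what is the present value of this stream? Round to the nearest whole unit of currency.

PV = PMT · [1 − (1+i)^(−n)] / i = 15040 · 4.549321 = 68,421.7948

CHF 68,422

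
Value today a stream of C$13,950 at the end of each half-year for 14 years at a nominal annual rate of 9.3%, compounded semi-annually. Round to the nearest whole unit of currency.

C$215,972

i = 0.093/2 = 0.0465 per half-year; n = 14·2 = 28.
Annuity factor a(28|0.0465) = 15.481882; PV = 13950 × 15.481882 = 215,972.2490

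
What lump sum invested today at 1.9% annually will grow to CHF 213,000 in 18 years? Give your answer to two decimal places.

CHF 151,790.40

PV = 213,000 / (1 + 0.019)^18 = 213,000 / 1.403251 = 151,790.3951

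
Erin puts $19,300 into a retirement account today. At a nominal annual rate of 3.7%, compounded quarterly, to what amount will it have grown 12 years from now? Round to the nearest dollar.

$30,026

Periodic rate i = 0.037/4 = 0.00925; n = 12 × 4 = 48 periods.
19,300 × (1+0.00925)^48 = 19,300 × 1.555752 = 30,026.0150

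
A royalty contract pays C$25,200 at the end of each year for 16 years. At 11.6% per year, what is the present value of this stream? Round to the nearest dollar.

Annuity factor a(16|0.116) = 7.131620; PV = 25200 × 7.131620 = 179,716.8341

C$179,717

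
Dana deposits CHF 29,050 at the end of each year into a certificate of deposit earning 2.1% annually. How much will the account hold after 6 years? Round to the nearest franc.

CHF 183,711

FV = 29050 × [(1+0.021)^6 − 1] / 0.021 = 29050 × 6.323960 = 183,711.0405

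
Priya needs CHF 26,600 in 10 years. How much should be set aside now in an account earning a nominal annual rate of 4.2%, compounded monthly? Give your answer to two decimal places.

CHF 17,490.27

With 12 periods per year: i = 0.0035, n = 120.
PV = 26,600 / (1 + 0.0035)^120 = 26,600 / 1.520846 = 17,490.2661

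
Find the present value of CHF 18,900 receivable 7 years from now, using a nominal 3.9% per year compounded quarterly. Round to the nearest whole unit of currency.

Periodic rate i = 0.039/4 = 0.00975; n = 7 × 4 = 28 periods.
PV = FV·(1+i)^(−n) = 18,900 × 0.762100 = 14,403.6869

CHF 14,404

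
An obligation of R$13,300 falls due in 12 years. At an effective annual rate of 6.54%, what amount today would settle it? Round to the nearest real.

R$6,219

PV = 13,300 / (1 + 0.0654)^12 = 13,300 / 2.138712 = 6,218.6961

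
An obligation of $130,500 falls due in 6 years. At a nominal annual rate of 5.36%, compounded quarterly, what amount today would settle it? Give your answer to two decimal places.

i = 0.0536/4 = 0.0134 per quarter; n = 6·4 = 24.
PV = 130,500 / (1 + 0.0134)^24 = 130,500 / 1.376390 = 94,813.2236

$94,813.22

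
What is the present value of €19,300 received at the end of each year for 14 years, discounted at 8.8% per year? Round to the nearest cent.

€151,978.65

PV = 19300 × [1 − (1+0.088)^(−14)] / 0.088 = 19300 × 7.874541 = 151,978.6486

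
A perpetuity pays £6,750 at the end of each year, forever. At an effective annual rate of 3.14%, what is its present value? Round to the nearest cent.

£214,968.15

PV = C/r = 6750/0.0314 = 214,968.1529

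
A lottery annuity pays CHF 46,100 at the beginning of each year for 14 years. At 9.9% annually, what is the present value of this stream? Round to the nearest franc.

PV = 46100 × [1 − (1+0.099)^(−14)] / 0.099 × (1+i) = 46100 × 8.140307 = 375,268.1699
(annuity-due: payments at period start, so ×(1+i).)

CHF 375,268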